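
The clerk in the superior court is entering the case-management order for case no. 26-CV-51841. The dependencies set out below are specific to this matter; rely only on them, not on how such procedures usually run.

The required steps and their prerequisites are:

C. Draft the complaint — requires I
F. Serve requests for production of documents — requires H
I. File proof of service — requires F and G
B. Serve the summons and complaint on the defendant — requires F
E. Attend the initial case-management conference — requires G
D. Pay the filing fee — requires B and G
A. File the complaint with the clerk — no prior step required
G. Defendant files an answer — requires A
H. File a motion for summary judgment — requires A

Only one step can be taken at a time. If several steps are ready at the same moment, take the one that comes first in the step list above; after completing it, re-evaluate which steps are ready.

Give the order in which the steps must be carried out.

A G E H F I C B D

A is the only step with nothing outstanding, so it goes first.
Ready: G and H. G is listed earlier → G.
E now also ready, so the ready set is {E, H}; E is listed earlier → E.
That leaves H as the only ready step → H.
That leaves F as the only ready step → F.
Ready: I and B. I is listed earlier → I.
C now also ready, so the ready set is {C, B}; C is listed earlier → C.
That leaves B as the only ready step → B.
Next only D has its prerequisites met → D.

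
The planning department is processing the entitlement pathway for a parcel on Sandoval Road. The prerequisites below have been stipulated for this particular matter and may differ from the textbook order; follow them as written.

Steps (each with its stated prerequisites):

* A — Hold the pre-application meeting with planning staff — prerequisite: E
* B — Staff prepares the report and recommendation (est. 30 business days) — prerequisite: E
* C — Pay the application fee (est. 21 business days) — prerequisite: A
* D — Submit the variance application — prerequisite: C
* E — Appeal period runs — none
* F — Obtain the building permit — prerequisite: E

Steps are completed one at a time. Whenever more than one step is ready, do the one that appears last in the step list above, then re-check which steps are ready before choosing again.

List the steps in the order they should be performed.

E, F, B, A, C, D

E is the only step with nothing outstanding, so it goes first.
F, B and A are all available; F is listed later → F.
B and A are both available; B is listed later → B.
A needed E, now all done → A.
Next only C has its prerequisites met → C.
D needed C, now all done → D.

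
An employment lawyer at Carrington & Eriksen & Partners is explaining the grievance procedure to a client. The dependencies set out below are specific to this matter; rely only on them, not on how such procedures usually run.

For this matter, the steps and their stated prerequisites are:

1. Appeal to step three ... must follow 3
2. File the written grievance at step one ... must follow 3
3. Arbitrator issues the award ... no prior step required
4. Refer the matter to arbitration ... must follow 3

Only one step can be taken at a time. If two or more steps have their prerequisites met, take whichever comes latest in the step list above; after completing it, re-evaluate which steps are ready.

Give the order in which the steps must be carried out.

3 is the only step with nothing outstanding, so it goes first.
4, 2 and 1 are all available; 4 is listed later → 4.
2 and 1 are both available; 2 is listed later → 2.
That leaves 1 as the only ready step → 1.

3, 4, 2, 1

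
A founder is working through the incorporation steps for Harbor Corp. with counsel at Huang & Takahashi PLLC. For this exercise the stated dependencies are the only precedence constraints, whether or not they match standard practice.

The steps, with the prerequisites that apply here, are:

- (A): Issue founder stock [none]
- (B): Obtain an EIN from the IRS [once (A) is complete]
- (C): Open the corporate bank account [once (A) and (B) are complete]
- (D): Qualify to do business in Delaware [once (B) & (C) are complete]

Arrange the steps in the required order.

Only (A) has no prerequisites, so it is first.
Next only (B) has its prerequisites met → (B).
(C) is the only step now ready → (C).
(D) needed (B) and (C), now all done → (D).

(A), (B), (C), (D)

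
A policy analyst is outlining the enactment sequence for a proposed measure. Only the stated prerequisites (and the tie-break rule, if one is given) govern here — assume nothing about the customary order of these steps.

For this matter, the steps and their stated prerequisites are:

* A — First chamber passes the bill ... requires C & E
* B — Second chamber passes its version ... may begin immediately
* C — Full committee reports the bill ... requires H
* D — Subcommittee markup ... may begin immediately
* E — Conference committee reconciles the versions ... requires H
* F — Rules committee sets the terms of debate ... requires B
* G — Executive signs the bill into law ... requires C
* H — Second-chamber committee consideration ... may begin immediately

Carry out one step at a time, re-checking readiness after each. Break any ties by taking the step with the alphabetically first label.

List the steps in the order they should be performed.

B, D and H have no prerequisites; B has the earlier label, so B is first.
Ready: D, F and H. D has the earlier label → D.
F and H are both available; F has the earlier label → F.
Next only H has its prerequisites met → H.
Ready: C and E. C has the earlier label → C.
G now also ready, so the ready set is {E, G}; E has the earlier label → E.
A now also ready, so the ready set is {A, G}; A has the earlier label → A.
Next only G has its prerequisites met → G.

B, D, F, H, C, E, A, G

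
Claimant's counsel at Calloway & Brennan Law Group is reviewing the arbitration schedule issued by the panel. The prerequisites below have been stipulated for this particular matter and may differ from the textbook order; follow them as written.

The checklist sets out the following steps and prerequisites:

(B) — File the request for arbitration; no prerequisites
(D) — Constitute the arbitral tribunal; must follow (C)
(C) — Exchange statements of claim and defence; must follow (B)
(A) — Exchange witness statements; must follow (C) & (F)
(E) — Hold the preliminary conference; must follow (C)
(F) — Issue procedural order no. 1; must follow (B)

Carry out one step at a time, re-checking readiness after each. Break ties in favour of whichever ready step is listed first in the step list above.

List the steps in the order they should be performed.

(B) is the only step with nothing outstanding, so it goes first.
Ready: (C) and (F). (C) is listed earlier → (C).
(D) and (E) now also ready, so the ready set is {(D), (E), (F)}; (D) is listed earlier → (D).
Ready: (E) and (F). (E) is listed earlier → (E).
(F) is the only step now ready → (F).
That leaves (A) as the only ready step → (A).

(B), (C), (D), (E), (F), (A)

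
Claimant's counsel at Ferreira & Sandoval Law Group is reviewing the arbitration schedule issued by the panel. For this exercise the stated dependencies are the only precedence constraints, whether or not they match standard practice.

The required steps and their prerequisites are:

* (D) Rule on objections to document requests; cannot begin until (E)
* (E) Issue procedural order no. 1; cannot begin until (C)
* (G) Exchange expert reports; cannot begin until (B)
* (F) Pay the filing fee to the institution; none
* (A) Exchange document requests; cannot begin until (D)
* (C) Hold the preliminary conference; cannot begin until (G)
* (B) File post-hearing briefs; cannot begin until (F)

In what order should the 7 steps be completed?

Only (F) has no prerequisites, so it is first.
(B) is the only step now ready → (B).
(G) needed (B), now all done → (G).
(C) needed (G), now all done → (C).
Next only (E) has its prerequisites met → (E).
Next only (D) has its prerequisites met → (D).
(A) is the only step now ready → (A).

(F) → (B) → (G) → (C) → (E) → (D) → (A)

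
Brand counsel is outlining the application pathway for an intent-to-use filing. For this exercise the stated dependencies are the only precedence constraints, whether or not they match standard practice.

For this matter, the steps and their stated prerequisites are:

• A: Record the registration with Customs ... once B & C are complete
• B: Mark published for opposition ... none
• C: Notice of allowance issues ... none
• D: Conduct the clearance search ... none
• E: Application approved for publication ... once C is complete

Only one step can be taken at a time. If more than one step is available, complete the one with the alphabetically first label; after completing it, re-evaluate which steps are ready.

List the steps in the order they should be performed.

B, C, A, D, E

Nothing is required for B, C and D. B has the earlier label → B first.
C and D are both available; C has the earlier label → C.
A, D and E are all available; A has the earlier label → A.
D and E are both available; D has the earlier label → D.
Next only E has its prerequisites met → E.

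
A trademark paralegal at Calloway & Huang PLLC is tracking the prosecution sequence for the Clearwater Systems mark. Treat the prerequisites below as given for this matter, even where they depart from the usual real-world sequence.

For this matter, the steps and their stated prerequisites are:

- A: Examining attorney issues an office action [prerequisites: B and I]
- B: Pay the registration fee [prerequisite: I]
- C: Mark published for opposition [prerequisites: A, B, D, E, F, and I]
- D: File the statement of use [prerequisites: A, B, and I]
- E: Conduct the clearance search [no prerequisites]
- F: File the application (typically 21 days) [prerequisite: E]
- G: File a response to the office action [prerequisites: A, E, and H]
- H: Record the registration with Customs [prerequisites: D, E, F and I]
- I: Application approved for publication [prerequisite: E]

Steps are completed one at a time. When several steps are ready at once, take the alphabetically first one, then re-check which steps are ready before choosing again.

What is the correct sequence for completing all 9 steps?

E has no prerequisites → E first.
F and I are both available; F has the earlier label → F.
I needed E, now all done → I.
B is the only step now ready → B.
That leaves A as the only ready step → A.
D needed A, B and I, now all done → D.
Now C and H have their prerequisites met. C has the earlier label, so C next.
H needed D, E, F and I, now all done → H.
Next only G has its prerequisites met → G.

E F I B A D C H G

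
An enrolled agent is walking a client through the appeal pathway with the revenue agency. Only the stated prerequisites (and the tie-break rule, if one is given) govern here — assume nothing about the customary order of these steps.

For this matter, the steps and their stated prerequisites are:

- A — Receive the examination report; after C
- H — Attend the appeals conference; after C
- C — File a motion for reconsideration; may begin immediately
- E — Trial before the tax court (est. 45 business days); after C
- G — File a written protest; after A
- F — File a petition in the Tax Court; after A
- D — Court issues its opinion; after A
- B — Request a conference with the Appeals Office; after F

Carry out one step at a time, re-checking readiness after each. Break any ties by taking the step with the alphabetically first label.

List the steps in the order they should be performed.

C A D E F B G H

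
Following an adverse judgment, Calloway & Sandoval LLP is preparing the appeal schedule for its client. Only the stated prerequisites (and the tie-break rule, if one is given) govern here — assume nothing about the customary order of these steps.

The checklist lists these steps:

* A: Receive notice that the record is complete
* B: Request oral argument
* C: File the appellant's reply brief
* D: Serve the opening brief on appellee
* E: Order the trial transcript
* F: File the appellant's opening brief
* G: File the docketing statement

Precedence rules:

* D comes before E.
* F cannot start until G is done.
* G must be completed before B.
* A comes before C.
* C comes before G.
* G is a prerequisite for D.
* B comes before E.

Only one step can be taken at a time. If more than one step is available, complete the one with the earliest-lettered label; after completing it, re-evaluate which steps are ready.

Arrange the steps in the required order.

A C G B D E F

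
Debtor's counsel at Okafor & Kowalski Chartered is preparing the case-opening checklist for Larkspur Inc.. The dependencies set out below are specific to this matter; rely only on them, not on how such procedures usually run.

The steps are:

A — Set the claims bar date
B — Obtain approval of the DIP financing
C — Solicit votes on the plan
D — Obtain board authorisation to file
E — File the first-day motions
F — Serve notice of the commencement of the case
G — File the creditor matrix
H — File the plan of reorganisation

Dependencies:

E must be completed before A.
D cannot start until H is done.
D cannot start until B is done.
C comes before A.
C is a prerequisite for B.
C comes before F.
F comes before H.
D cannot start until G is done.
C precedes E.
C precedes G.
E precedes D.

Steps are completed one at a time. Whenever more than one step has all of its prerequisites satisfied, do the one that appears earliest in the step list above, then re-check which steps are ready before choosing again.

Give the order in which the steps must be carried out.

Only C has no prerequisites, so it is first.
Now B, E, F and G have their prerequisites met. B is listed earlier, so B next.
Now E, F and G have their prerequisites met. E is listed earlier, so E next.
Ready: A, F and G. A is listed earlier → A.
F and G are both available; F is listed earlier → F.
Now G and H have their prerequisites met. G is listed earlier, so G next.
That leaves H as the only ready step → H.
D needed B, E, G and H, now all done → D.

C, B, E, A, F, G, H, D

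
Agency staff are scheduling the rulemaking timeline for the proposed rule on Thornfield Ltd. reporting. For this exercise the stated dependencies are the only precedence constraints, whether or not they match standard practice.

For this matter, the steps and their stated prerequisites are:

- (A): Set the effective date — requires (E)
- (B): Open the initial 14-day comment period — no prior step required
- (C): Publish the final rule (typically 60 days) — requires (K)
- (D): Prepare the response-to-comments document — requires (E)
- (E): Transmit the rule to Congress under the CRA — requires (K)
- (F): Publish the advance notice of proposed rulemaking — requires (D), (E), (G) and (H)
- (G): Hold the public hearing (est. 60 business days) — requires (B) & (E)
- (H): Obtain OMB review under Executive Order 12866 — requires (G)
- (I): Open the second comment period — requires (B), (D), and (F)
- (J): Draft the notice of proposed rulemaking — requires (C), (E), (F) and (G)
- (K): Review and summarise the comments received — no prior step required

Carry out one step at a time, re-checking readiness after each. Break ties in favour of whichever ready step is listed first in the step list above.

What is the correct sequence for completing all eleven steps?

(B) → (K) → (C) → (E) → (A) → (D) → (G) → (H) → (F) → (I) → (J)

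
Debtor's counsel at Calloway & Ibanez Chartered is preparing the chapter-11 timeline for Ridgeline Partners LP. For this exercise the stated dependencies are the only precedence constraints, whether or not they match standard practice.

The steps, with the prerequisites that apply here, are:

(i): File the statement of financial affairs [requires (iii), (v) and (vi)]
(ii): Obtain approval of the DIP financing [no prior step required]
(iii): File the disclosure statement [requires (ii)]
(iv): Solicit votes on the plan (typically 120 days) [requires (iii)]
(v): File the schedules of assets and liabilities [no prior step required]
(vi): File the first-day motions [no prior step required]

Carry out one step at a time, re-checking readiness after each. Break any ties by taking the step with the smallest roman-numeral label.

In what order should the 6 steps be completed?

(ii) → (iii) → (iv) → (v) → (vi) → (i)

(ii), (v) and (vi) have no prerequisites; (ii) has the earlier label, so (ii) is first.
Ready: (iii), (v) and (vi). (iii) has the earlier label → (iii).
(iv) now also ready, so the ready set is {(iv), (v), (vi)}; (iv) has the earlier label → (iv).
(v) and (vi) are both available; (v) has the earlier label → (v).
Next only (vi) has its prerequisites met → (vi).
(i) needed (iii), (v) and (vi), now all done → (i).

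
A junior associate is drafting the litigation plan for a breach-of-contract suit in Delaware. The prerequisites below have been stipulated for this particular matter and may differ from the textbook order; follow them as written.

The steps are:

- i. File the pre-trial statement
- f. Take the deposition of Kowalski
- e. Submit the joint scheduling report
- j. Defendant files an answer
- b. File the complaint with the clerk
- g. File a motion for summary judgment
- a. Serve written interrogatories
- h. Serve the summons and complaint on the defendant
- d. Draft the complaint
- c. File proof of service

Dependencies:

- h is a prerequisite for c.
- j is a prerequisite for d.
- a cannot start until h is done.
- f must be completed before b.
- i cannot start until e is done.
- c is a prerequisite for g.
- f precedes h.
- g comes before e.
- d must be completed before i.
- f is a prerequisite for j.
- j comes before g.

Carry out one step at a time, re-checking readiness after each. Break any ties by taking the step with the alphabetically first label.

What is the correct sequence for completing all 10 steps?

f → b → h → a → c → j → d → g → e → i

f has no prerequisites → f first.
Now b, h and j have their prerequisites met. b has the earlier label, so b next.
Now h and j have their prerequisites met. h has the earlier label, so h next.
a and c now also ready, so the ready set is {a, c, j}; a has the earlier label → a.
Now c and j have their prerequisites met. c has the earlier label, so c next.
j is the only step now ready → j.
Ready: d and g. d has the earlier label → d.
Next only g has its prerequisites met → g.
Next only e has its prerequisites met → e.
i is the only step now ready → i.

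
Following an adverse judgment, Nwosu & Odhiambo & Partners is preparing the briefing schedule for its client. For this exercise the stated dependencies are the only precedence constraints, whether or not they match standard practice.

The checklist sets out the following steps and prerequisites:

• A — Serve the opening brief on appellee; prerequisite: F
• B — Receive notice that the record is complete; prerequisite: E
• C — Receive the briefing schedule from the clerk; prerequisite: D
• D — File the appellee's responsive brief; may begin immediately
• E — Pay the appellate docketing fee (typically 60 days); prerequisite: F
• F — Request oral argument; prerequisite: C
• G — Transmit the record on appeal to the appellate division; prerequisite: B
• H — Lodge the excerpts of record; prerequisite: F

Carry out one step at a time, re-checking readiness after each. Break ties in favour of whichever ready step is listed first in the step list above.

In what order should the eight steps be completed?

D is the only step with nothing outstanding, so it goes first.
C is the only step now ready → C.
F needed C, now all done → F.
Now A, E and H have their prerequisites met. A is listed earlier, so A next.
E and H are both available; E is listed earlier → E.
Now B and H have their prerequisites met. B is listed earlier, so B next.
G now also ready, so the ready set is {G, H}; G is listed earlier → G.
That leaves H as the only ready step → H.

D, C, F, A, E, B, G, H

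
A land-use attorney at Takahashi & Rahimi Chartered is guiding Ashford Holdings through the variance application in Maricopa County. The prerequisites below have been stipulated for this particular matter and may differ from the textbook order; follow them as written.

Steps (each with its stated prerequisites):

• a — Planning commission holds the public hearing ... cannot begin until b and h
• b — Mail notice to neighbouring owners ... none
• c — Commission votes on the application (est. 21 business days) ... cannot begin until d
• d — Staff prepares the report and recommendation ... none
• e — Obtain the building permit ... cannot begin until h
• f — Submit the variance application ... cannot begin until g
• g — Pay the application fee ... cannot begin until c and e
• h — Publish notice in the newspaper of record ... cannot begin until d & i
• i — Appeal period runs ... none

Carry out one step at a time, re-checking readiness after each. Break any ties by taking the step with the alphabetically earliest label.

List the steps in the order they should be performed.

b → d → c → i → h → a → e → g → f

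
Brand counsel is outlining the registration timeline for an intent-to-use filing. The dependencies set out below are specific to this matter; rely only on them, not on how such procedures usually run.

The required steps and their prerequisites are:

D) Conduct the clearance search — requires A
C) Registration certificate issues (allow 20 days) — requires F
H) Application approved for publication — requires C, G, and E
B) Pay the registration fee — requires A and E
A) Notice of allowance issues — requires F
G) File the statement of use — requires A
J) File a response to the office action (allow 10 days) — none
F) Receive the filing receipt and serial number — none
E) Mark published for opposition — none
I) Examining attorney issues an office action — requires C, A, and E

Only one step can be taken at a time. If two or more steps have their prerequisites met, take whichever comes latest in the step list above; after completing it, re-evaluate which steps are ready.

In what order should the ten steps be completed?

E, F, J, A, G, B, C, I, H, D

E, F and J have no prerequisites; E is listed later, so E is first.
Now F and J have their prerequisites met. F is listed later, so F next.
A and C now also ready, so the ready set is {J, A, C}; J is listed later → J.
Ready: A and C. A is listed later → A.
Now G, B, C and D have their prerequisites met. G is listed later, so G next.
Ready: B, C and D. B is listed later → B.
Now C and D have their prerequisites met. C is listed later, so C next.
Ready: I, H and D. I is listed later → I.
Ready: H and D. H is listed later → H.
Next only D has its prerequisites met → D.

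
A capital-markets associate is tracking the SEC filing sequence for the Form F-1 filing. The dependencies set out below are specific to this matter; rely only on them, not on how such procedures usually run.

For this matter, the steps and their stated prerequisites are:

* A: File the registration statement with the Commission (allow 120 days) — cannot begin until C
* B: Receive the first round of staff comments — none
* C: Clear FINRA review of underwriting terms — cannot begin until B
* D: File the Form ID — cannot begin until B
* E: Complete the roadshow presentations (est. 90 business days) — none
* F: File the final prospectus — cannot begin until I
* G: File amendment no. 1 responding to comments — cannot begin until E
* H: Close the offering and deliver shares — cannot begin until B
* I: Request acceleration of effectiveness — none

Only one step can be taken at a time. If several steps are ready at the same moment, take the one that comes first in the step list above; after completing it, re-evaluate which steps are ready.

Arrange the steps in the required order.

B, C, A, D, E, G, H, I, F

B, E and I have no prerequisites; B is listed earlier, so B is first.
C, D and H now also ready, so the ready set is {C, D, E, H, I}; C is listed earlier → C.
A now also ready, so the ready set is {A, D, E, H, I}; A is listed earlier → A.
Now D, E, H and I have their prerequisites met. D is listed earlier, so D next.
E, H and I are all available; E is listed earlier → E.
G now also ready, so the ready set is {G, H, I}; G is listed earlier → G.
Ready: H and I. H is listed earlier → H.
That leaves I as the only ready step → I.
F needed I, now all done → F.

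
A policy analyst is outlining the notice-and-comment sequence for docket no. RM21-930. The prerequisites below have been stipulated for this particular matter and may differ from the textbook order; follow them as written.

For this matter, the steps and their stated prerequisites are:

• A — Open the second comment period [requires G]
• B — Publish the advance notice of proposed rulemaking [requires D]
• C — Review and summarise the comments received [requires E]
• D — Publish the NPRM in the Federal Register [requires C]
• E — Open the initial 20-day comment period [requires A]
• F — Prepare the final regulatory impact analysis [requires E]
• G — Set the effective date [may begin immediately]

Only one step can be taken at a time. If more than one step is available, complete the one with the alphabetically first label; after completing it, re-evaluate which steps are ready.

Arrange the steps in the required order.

G, A, E, C, D, B, F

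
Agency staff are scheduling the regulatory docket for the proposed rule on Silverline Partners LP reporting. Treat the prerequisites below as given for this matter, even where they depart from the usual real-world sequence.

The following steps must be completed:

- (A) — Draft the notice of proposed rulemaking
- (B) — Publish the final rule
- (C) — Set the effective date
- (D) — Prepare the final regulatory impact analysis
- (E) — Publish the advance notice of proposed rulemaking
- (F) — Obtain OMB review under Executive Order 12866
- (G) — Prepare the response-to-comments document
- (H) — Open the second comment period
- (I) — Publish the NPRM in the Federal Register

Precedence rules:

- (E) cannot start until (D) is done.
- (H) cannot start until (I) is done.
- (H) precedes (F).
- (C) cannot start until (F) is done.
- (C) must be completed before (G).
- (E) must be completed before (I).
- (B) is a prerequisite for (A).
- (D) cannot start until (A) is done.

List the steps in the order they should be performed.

(B) → (A) → (D) → (E) → (I) → (H) → (F) → (C) → (G)

(B) has no prerequisites → (B) first.
(A) is the only step now ready → (A).
That leaves (D) as the only ready step → (D).
(E) needed (D), now all done → (E).
(I) needed (E), now all done → (I).
(H) needed (I), now all done → (H).
That leaves (F) as the only ready step → (F).
(C) needed (F), now all done → (C).
(G) needed (C), now all done → (G).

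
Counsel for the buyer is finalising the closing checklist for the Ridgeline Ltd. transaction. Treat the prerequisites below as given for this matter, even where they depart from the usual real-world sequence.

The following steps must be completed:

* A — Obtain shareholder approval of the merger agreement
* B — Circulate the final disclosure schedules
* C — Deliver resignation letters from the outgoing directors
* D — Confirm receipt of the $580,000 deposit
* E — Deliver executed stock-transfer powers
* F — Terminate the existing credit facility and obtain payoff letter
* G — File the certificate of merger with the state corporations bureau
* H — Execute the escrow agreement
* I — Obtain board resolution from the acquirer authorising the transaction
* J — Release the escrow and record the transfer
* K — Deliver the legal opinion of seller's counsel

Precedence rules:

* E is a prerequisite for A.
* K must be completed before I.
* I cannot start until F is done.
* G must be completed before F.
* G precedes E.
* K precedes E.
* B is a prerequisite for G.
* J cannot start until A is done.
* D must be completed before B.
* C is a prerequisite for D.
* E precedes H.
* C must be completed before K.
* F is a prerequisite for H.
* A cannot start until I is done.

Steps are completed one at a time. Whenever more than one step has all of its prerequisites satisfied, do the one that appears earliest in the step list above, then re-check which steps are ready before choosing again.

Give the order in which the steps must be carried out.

C is the only step with nothing outstanding, so it goes first.
Now D and K have their prerequisites met. D is listed earlier, so D next.
B now also ready, so the ready set is {B, K}; B is listed earlier → B.
Ready: G and K. G is listed earlier → G.
F and K are both available; F is listed earlier → F.
K needed C, now all done → K.
E and I are both available; E is listed earlier → E.
H now also ready, so the ready set is {H, I}; H is listed earlier → H.
I is the only step now ready → I.
That leaves A as the only ready step → A.
Next only J has its prerequisites met → J.

C → D → B → G → F → K → E → H → I → A → J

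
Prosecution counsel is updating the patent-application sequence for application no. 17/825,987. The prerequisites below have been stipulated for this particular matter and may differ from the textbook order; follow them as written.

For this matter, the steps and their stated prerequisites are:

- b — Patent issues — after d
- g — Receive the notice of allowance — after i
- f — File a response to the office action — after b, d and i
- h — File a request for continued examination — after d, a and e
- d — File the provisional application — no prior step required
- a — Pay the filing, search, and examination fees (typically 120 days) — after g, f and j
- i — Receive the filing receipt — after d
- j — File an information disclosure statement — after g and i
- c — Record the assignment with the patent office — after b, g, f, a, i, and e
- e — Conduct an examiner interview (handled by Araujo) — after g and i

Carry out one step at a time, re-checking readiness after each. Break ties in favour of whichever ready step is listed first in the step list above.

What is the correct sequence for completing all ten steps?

d, b, i, g, f, j, a, e, h, c

d is the only step with nothing outstanding, so it goes first.
Now b and i have their prerequisites met. b is listed earlier, so b next.
i needed d, now all done → i.
Now g and f have their prerequisites met. g is listed earlier, so g next.
Now f, j and e have their prerequisites met. f is listed earlier, so f next.
Now j and e have their prerequisites met. j is listed earlier, so j next.
a now also ready, so the ready set is {a, e}; a is listed earlier → a.
e needed g and i, now all done → e.
h and c are both available; h is listed earlier → h.
That leaves c as the only ready step → c.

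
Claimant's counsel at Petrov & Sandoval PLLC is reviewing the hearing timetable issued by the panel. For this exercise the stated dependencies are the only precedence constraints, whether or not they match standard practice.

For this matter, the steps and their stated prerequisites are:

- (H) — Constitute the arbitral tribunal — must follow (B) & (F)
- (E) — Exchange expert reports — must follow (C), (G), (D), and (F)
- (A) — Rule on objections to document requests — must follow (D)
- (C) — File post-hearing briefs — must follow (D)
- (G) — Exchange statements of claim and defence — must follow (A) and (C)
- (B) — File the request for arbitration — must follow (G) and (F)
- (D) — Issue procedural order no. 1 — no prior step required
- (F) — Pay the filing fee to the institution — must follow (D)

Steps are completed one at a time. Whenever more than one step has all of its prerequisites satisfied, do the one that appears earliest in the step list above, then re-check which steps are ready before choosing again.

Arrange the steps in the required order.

(D), (A), (C), (G), (F), (E), (B), (H)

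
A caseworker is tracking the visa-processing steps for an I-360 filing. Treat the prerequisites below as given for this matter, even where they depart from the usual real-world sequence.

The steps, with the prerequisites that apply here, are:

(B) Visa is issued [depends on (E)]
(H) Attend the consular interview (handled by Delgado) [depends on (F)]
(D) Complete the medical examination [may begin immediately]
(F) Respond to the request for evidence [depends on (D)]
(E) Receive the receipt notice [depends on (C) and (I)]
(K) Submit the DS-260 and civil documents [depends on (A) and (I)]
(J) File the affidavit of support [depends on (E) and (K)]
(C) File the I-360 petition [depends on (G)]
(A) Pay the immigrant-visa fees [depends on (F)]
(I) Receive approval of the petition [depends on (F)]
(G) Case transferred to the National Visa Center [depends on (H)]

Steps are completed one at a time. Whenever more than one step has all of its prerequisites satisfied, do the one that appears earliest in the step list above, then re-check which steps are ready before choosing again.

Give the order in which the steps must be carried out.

(D) is the only step with nothing outstanding, so it goes first.
(F) needed (D), now all done → (F).
(H), (A) and (I) are all available; (H) is listed earlier → (H).
Now (A), (I) and (G) have their prerequisites met. (A) is listed earlier, so (A) next.
(I) and (G) are both available; (I) is listed earlier → (I).
Ready: (K) and (G). (K) is listed earlier → (K).
(G) needed (H), now all done → (G).
(C) is the only step now ready → (C).
(E) is the only step now ready → (E).
(B) and (J) are both available; (B) is listed earlier → (B).
Next only (J) has its prerequisites met → (J).

(D) → (F) → (H) → (A) → (I) → (K) → (G) → (C) → (E) → (B) → (J)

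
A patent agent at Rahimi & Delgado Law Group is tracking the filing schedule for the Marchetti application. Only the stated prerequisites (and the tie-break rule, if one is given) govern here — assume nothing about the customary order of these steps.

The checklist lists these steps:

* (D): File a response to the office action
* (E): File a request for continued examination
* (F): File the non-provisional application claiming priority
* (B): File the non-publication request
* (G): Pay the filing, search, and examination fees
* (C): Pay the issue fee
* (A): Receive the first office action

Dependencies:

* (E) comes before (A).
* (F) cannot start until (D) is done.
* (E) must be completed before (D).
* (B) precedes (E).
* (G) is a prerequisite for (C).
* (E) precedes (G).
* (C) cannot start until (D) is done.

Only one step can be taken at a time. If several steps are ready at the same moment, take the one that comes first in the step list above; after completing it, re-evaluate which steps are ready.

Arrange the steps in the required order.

(B) is the only step with nothing outstanding, so it goes first.
Next only (E) has its prerequisites met → (E).
(D), (G) and (A) are all available; (D) is listed earlier → (D).
Now (F), (G) and (A) have their prerequisites met. (F) is listed earlier, so (F) next.
(G) and (A) are both available; (G) is listed earlier → (G).
(C) now also ready, so the ready set is {(C), (A)}; (C) is listed earlier → (C).
Next only (A) has its prerequisites met → (A).

(B) (E) (D) (F) (G) (C) (A)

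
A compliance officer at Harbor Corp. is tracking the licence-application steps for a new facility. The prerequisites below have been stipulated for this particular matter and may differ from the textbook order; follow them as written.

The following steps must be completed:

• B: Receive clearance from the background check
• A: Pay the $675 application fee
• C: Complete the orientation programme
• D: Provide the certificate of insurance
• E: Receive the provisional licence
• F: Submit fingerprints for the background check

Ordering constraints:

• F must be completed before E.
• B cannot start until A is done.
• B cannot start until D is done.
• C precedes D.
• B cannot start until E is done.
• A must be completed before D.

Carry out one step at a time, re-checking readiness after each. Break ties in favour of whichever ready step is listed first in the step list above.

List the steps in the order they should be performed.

A, C, D, F, E, B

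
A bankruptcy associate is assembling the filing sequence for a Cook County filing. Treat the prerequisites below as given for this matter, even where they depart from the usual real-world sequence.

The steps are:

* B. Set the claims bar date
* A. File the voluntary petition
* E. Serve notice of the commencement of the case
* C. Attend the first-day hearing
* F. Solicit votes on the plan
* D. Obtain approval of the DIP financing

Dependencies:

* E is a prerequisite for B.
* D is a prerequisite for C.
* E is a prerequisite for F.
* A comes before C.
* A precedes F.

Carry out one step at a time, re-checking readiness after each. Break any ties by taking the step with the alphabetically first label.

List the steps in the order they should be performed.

A, D and E have no prerequisites; A has the earlier label, so A is first.
Now D and E have their prerequisites met. D has the earlier label, so D next.
C now also ready, so the ready set is {C, E}; C has the earlier label → C.
That leaves E as the only ready step → E.
Ready: B and F. B has the earlier label → B.
F is the only step now ready → F.

A, D, C, E, B, F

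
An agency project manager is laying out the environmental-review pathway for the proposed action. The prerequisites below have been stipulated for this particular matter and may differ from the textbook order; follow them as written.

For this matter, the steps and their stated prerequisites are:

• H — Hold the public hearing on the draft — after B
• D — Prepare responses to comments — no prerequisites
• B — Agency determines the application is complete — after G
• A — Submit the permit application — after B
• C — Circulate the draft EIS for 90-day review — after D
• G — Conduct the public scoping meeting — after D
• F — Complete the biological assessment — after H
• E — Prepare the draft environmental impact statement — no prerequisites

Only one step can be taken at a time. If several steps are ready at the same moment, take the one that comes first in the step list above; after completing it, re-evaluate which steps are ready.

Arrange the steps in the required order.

D C G B H A F E

D and E have no prerequisites; D is listed earlier, so D is first.
C, G and E are all available; C is listed earlier → C.
Ready: G and E. G is listed earlier → G.
B now also ready, so the ready set is {B, E}; B is listed earlier → B.
Ready: H, A and E. H is listed earlier → H.
F now also ready, so the ready set is {A, F, E}; A is listed earlier → A.
F and E are both available; F is listed earlier → F.
Next only E has its prerequisites met → E.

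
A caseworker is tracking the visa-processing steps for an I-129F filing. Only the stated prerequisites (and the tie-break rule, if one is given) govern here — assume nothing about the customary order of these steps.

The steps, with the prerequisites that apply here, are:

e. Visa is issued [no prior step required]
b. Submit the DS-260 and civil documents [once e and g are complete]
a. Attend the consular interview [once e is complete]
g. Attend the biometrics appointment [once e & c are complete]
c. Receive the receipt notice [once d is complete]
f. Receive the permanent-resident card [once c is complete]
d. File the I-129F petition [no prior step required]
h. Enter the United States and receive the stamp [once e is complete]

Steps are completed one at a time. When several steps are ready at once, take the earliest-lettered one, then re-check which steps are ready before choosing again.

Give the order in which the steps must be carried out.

d, c, e, a, f, g, b, h

d and e have no prerequisites; d has the earlier label, so d is first.
c now also ready, so the ready set is {c, e}; c has the earlier label → c.
f now also ready, so the ready set is {e, f}; e has the earlier label → e.
Ready: a, f, g and h. a has the earlier label → a.
Now f, g and h have their prerequisites met. f has the earlier label, so f next.
Ready: g and h. g has the earlier label → g.
Ready: b and h. b has the earlier label → b.
h is the only step now ready → h.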